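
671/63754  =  671/63754 = 0.01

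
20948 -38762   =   - 17814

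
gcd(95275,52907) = 1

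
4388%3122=1266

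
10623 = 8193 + 2430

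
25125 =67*375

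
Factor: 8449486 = 2^1*4224743^1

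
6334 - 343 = 5991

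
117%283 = 117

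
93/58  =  1 + 35/58 = 1.60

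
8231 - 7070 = 1161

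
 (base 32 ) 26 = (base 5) 240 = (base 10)70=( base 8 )106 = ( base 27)2g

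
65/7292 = 65/7292 = 0.01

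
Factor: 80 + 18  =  2^1 * 7^2 = 98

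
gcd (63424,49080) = 8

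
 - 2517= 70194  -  72711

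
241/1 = 241 = 241.00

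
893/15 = 893/15 = 59.53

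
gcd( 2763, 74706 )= 3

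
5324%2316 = 692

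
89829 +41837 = 131666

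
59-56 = 3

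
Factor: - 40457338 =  - 2^1 * 53^1 *381673^1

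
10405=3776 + 6629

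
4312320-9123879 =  - 4811559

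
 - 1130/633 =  - 2 +136/633 = -1.79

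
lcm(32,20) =160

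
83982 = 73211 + 10771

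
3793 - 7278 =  - 3485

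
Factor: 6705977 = 6705977^1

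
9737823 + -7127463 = 2610360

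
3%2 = 1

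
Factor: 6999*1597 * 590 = 2^1*3^1*5^1*59^1*1597^1*2333^1=6594667770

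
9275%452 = 235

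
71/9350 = 71/9350 = 0.01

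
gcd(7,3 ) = 1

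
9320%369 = 95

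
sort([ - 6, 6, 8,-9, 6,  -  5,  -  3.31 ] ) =[ - 9,-6, - 5, - 3.31,  6,6,8 ] 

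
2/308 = 1/154 = 0.01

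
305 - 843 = - 538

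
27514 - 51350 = -23836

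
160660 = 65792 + 94868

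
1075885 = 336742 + 739143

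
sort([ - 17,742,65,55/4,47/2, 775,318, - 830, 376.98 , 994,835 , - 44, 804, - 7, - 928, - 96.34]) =[ - 928,  -  830, - 96.34, - 44,-17, - 7,55/4,47/2,65,318,376.98,742,775,804,835,994 ] 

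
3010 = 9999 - 6989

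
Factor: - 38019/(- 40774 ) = 69/74 = 2^(-1 )*3^1*23^1*37^( -1)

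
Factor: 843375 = 3^1*5^3*13^1* 173^1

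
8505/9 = 945 = 945.00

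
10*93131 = 931310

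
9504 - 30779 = - 21275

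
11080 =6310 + 4770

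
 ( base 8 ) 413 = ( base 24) B3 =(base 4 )10023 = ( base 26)a7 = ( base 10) 267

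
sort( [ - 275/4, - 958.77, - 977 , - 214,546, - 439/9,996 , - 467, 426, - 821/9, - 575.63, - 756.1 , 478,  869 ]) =[-977, - 958.77, - 756.1, - 575.63, - 467, - 214, - 821/9 , - 275/4, - 439/9  ,  426, 478 , 546,869, 996 ] 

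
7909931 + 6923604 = 14833535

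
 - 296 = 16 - 312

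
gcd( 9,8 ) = 1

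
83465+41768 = 125233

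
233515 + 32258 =265773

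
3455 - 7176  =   - 3721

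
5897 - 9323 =  -  3426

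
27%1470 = 27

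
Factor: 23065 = 5^1*7^1 * 659^1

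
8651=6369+2282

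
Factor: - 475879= - 475879^1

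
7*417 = 2919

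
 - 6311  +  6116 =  - 195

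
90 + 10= 100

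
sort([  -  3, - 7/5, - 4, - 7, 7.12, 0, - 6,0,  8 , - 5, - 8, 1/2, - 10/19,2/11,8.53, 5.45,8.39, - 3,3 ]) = [  -  8,- 7, - 6, - 5,-4, - 3, - 3, - 7/5,  -  10/19,0,0,2/11,1/2, 3,5.45,7.12,8, 8.39, 8.53]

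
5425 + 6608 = 12033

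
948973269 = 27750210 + 921223059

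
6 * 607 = 3642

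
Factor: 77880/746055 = 2^3*3^(-1 )*11^1*281^( - 1) = 88/843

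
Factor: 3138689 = 587^1 * 5347^1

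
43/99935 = 43/99935 = 0.00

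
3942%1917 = 108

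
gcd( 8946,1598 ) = 2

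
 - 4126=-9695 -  - 5569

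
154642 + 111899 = 266541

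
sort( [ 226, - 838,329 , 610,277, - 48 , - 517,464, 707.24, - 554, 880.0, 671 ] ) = [ - 838, - 554, - 517,-48,226, 277,329,464,610,671,707.24,880.0]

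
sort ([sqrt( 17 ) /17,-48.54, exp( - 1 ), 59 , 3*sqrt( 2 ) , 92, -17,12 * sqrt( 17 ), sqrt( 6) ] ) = [ -48.54 ,- 17,sqrt( 17) /17 , exp(- 1), sqrt (6), 3*sqrt( 2 ), 12*sqrt ( 17 ),59, 92] 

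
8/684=2/171  =  0.01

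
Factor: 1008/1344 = 3/4 = 2^( - 2)*3^1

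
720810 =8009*90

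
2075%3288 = 2075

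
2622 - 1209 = 1413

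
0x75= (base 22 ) 57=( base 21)5C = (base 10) 117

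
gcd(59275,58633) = 1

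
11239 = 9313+1926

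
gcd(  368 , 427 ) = 1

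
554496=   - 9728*( - 57)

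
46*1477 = 67942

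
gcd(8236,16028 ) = 4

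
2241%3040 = 2241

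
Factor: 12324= 2^2*3^1*13^1*79^1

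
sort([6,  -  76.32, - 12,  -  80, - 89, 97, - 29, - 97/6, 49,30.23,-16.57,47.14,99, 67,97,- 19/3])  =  [-89, - 80 , - 76.32,-29, - 16.57, - 97/6, - 12, - 19/3,6,30.23,  47.14 , 49, 67, 97,97, 99 ] 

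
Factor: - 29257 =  - 17^1*1721^1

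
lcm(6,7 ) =42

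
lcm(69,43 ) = 2967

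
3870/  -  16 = -1935/8 = -241.88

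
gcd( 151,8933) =1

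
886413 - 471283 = 415130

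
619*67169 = 41577611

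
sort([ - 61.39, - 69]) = [ - 69 , - 61.39]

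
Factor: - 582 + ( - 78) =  -2^2*3^1*5^1*11^1 = - 660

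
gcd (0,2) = 2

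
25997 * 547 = 14220359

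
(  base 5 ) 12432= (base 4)33200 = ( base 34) t6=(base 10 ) 992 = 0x3e0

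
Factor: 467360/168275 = 2^5*5^( - 1)*23^1*53^( - 1 ) = 736/265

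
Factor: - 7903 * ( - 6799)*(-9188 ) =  - 493694182436= -  2^2*7^1*13^1*523^1 * 1129^1*2297^1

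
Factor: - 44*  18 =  - 792 = - 2^3*3^2*11^1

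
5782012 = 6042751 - 260739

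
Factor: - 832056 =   -  2^3*3^1*37^1 * 937^1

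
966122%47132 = 23482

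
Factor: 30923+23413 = 54336 = 2^6 * 3^1 * 283^1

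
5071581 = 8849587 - 3778006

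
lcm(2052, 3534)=63612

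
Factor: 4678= 2^1*2339^1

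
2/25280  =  1/12640 = 0.00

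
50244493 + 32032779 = 82277272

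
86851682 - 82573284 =4278398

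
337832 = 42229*8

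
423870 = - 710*( - 597) 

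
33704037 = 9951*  3387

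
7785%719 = 595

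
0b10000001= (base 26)4P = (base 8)201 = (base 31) 45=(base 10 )129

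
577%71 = 9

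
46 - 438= - 392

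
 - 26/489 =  -1 + 463/489 =- 0.05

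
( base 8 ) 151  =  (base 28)3L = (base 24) 49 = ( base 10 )105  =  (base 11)96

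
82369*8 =658952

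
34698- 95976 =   -  61278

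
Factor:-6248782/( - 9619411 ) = 2^1* 37^1 *691^( -1)*13921^( - 1)*84443^1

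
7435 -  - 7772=15207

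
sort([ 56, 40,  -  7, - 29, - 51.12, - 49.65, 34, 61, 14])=[ -51.12, - 49.65, - 29, - 7 , 14, 34, 40, 56, 61 ] 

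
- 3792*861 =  - 3264912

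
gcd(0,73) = 73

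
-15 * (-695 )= 10425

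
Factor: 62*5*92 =28520  =  2^3 * 5^1 * 23^1*31^1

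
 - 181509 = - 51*3559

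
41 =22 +19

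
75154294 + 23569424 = 98723718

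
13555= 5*2711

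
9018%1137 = 1059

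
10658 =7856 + 2802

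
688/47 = 688/47  =  14.64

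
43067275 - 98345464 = -55278189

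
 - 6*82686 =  - 496116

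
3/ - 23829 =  - 1 + 7942/7943 = - 0.00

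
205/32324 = 205/32324 = 0.01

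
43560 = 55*792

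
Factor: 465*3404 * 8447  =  2^2*3^1*5^1 * 23^1*31^1 * 37^1*8447^1 = 13370418420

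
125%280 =125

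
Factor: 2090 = 2^1*5^1 * 11^1*19^1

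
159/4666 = 159/4666  =  0.03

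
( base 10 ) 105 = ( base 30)3f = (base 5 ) 410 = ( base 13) 81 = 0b1101001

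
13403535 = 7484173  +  5919362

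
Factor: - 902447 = - 7^1*13^1*47^1*211^1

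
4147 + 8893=13040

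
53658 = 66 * 813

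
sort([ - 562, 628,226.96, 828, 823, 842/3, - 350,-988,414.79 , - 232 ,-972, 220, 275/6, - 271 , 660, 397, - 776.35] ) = [ - 988, - 972, -776.35, - 562, - 350,  -  271, - 232,275/6,220, 226.96 , 842/3,397,414.79,628,660,  823, 828 ] 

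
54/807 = 18/269 = 0.07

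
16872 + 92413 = 109285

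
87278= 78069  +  9209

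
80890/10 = 8089 = 8089.00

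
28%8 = 4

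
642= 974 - 332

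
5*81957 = 409785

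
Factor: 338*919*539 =2^1*7^2*11^1*13^2*919^1 = 167425258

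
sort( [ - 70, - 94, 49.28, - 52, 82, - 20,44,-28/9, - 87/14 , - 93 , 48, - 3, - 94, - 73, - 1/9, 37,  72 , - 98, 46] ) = [- 98 ,-94, - 94, - 93 , - 73, - 70, - 52,- 20, - 87/14, - 28/9, - 3, - 1/9, 37,44, 46,48, 49.28, 72,82]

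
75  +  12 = 87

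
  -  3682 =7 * ( - 526)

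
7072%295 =287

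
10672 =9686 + 986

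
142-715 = -573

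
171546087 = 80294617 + 91251470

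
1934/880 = 2 + 87/440 = 2.20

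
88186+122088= 210274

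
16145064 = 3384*4771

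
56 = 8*7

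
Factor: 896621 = 11^1 * 37^1 * 2203^1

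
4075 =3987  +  88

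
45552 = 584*78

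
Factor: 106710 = 2^1*3^1*5^1 * 3557^1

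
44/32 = 11/8 = 1.38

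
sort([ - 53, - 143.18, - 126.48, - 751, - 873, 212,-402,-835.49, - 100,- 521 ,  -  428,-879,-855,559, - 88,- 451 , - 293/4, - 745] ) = [ - 879, - 873, - 855, - 835.49, - 751, - 745, - 521, - 451, - 428, - 402, - 143.18, - 126.48,  -  100 , - 88,-293/4, - 53, 212,559]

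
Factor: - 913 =-11^1*83^1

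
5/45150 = 1/9030 = 0.00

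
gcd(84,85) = 1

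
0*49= 0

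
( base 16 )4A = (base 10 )74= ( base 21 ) 3b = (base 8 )112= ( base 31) 2C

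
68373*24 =1640952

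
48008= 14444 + 33564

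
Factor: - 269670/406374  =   - 505/761 = - 5^1*101^1*761^( - 1) 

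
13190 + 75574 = 88764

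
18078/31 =18078/31 = 583.16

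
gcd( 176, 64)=16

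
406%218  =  188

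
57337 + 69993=127330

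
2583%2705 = 2583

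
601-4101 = -3500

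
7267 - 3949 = 3318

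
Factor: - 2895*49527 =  - 143380665 = - 3^3*5^1*193^1 * 5503^1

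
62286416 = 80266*776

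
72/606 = 12/101 = 0.12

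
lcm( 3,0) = 0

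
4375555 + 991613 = 5367168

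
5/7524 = 5/7524 = 0.00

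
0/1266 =0 = 0.00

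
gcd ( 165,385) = 55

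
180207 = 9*20023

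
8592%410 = 392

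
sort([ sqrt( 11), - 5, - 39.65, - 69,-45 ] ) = [ - 69, - 45 , - 39.65, - 5, sqrt( 11)] 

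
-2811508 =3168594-5980102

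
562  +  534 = 1096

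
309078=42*7359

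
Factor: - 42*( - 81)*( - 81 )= - 2^1*3^9*7^1 = -  275562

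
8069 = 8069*1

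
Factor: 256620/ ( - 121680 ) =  - 2^(-2 )*3^( - 1)*7^1*13^ ( - 1)*47^1 = - 329/156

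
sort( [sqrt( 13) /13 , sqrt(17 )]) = [ sqrt( 13)/13 , sqrt( 17)]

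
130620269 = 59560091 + 71060178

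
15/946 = 15/946  =  0.02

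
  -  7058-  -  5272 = -1786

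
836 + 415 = 1251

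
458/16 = 229/8 =28.62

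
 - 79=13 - 92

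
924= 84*11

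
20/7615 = 4/1523 = 0.00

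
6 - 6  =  0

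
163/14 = 163/14 = 11.64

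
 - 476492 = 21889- 498381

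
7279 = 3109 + 4170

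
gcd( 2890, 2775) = 5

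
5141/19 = 270 + 11/19 = 270.58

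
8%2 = 0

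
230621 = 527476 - 296855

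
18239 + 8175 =26414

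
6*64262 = 385572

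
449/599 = 449/599 =0.75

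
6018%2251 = 1516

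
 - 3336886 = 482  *( - 6923)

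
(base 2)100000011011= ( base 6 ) 13335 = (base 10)2075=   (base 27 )2mn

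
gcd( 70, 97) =1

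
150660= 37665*4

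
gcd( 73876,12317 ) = 1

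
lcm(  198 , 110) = 990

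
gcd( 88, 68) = 4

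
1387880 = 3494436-2106556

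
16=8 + 8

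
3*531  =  1593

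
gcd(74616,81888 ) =24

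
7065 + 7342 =14407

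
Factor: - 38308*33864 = -1297262112 = - 2^5 * 3^1*17^1*61^1*83^1*157^1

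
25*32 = 800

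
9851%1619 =137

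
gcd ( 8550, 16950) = 150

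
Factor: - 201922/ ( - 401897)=2^1*7^1* 17^( - 1 )*47^( - 1)*503^ ( - 1 )*14423^1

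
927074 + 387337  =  1314411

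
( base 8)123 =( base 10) 83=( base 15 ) 58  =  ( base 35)2D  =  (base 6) 215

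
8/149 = 8/149 = 0.05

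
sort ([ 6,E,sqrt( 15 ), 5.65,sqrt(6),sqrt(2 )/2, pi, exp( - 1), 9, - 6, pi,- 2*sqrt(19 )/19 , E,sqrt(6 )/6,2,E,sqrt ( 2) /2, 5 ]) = [ - 6,  -  2*sqrt( 19) /19,exp( - 1 ), sqrt(6)/6,sqrt( 2 ) /2,sqrt(2 ) /2,2,sqrt( 6 ),E,E,E, pi,pi, sqrt (15 ),  5 , 5.65,6,9] 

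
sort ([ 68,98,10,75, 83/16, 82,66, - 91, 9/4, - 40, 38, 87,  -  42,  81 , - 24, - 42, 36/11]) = [ - 91, - 42,-42, - 40 ,  -  24,9/4,36/11,  83/16,10, 38,66, 68, 75 , 81, 82,87,98]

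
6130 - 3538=2592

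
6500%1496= 516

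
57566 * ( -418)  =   - 24062588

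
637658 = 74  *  8617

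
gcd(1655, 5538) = 1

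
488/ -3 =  - 163  +  1/3 = - 162.67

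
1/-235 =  - 1/235 = - 0.00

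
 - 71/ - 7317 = 71/7317 = 0.01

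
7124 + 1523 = 8647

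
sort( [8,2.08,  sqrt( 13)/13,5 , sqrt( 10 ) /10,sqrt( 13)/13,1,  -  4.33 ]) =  [ - 4.33 , sqrt(13 ) /13, sqrt( 13 )/13,sqrt(10)/10,1, 2.08,5,8]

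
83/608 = 83/608=0.14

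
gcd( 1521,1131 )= 39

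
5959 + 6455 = 12414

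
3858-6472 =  - 2614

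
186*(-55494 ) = -10321884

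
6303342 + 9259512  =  15562854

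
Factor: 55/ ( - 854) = -2^ ( - 1 )*5^1*7^( - 1 )*11^1*61^( - 1 )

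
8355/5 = 1671= 1671.00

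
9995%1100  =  95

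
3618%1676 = 266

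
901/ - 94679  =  -1 + 93778/94679 = - 0.01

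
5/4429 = 5/4429= 0.00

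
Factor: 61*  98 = 5978  =  2^1*7^2*61^1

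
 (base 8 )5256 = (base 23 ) 53K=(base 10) 2734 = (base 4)222232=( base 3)10202021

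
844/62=422/31 = 13.61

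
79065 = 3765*21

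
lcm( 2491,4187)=196789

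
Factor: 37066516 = 2^2*43^1*215503^1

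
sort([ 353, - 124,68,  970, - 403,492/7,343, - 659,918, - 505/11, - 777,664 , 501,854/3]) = [ - 777, - 659,-403, - 124, - 505/11 , 68,492/7,854/3, 343,353,501, 664,918,970 ]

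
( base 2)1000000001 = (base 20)15D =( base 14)289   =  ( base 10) 513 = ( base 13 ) 306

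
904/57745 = 904/57745 = 0.02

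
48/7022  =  24/3511 = 0.01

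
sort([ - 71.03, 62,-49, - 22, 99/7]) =[-71.03, -49,-22, 99/7 , 62]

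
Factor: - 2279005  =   - 5^1  *67^1 *6803^1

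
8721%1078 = 97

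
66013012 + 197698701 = 263711713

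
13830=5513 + 8317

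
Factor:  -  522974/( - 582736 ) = 2^(-3 )*7^(-1)*11^( - 2)*23^1*43^(-1)*11369^1 = 261487/291368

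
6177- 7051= - 874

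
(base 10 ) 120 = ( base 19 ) 66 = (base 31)3r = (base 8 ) 170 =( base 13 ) 93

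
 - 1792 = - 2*896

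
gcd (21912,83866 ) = 2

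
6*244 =1464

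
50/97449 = 50/97449 =0.00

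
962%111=74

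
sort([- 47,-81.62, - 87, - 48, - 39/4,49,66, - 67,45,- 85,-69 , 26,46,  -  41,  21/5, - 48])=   [ - 87,-85, - 81.62, - 69,-67, - 48,  -  48, - 47, - 41,-39/4,21/5,26,45, 46,49, 66]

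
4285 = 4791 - 506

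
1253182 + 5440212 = 6693394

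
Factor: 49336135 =5^1*47^1 *149^1*1409^1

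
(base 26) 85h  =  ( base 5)134210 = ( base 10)5555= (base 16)15b3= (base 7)22124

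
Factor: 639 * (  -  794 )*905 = -2^1 * 3^2*5^1*71^1 * 181^1 * 397^1 = - 459166230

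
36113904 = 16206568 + 19907336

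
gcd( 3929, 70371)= 1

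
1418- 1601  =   - 183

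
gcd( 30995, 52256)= 1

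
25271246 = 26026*971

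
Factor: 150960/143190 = 136/129 = 2^3 * 3^(-1 ) * 17^1*43^(-1 )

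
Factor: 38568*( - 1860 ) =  - 2^5*3^2 *5^1*31^1*1607^1 = - 71736480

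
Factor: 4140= 2^2*3^2*5^1 * 23^1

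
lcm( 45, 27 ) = 135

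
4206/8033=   4206/8033= 0.52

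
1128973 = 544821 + 584152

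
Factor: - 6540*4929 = -32235660 = - 2^2*3^2*5^1*31^1 * 53^1*109^1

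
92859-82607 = 10252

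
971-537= 434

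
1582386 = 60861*26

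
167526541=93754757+73771784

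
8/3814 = 4/1907 = 0.00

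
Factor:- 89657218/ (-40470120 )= 2^(  -  2) *3^( - 2 )*5^(-1)*7^1*17^1*79^(-1)*449^1*839^1 * 1423^(  -  1) =44828609/20235060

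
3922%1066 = 724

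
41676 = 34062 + 7614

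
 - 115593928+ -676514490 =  - 792108418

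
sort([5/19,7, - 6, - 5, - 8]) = [-8, - 6,- 5, 5/19, 7 ] 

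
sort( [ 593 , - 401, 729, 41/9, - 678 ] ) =[ - 678, - 401,41/9,593,729]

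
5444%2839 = 2605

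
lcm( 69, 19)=1311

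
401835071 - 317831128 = 84003943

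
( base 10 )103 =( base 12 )87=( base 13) 7C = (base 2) 1100111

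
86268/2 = 43134 = 43134.00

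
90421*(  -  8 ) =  - 723368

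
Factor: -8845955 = -5^1*41^1*43151^1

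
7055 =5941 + 1114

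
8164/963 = 8 + 460/963= 8.48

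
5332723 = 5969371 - 636648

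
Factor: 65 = 5^1*  13^1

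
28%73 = 28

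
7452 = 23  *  324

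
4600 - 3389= 1211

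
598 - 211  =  387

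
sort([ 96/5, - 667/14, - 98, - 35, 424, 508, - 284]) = [-284, - 98, - 667/14, - 35, 96/5, 424,508] 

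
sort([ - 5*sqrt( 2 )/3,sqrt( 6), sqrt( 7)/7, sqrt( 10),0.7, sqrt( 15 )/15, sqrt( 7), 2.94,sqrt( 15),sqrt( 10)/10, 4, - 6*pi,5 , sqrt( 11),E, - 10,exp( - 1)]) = [ - 6*pi, - 10, - 5*sqrt( 2)/3  ,  sqrt( 15)/15,sqrt(10)/10  ,  exp( - 1),sqrt(7)/7,0.7,sqrt( 6) , sqrt( 7),E, 2.94,sqrt (10 ), sqrt( 11), sqrt( 15), 4, 5]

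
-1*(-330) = 330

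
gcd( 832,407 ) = 1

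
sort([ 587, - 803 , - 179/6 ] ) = [ - 803,  -  179/6 , 587]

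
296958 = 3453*86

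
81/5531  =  81/5531  =  0.01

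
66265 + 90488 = 156753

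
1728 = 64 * 27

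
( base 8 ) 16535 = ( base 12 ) 4425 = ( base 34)6H3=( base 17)1903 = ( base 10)7517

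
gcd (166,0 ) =166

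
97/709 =97/709=0.14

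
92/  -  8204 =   -  23/2051 = - 0.01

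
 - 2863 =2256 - 5119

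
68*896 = 60928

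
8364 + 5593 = 13957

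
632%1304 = 632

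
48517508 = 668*72631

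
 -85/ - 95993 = 85/95993  =  0.00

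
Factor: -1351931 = -7^1*193133^1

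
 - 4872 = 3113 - 7985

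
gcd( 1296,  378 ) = 54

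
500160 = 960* 521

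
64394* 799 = 51450806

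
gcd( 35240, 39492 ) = 4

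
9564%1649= 1319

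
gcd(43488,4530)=906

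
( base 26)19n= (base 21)229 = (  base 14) 4A9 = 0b1110100101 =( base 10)933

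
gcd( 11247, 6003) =69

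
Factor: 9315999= 3^3*7^1*11^1*4481^1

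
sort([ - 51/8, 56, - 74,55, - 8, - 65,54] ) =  [ - 74, - 65, - 8, -51/8, 54, 55, 56]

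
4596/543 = 8 + 84/181 = 8.46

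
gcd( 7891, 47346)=7891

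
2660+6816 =9476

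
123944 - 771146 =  - 647202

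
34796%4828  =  1000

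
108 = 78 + 30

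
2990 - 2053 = 937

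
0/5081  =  0  =  0.00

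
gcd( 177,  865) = 1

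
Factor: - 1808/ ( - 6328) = 2/7 = 2^1*7^(  -  1)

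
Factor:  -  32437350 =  - 2^1*3^2*5^2*11^1*6553^1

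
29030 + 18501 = 47531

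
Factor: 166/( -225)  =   - 2^1*3^( - 2 )*5^( - 2) * 83^1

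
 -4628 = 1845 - 6473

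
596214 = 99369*6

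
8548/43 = 8548/43 = 198.79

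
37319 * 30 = 1119570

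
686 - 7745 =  -7059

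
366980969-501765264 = -134784295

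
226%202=24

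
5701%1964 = 1773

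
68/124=17/31 = 0.55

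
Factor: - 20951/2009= - 7^( - 1)*73^1 =- 73/7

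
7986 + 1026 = 9012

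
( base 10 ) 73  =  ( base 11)67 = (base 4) 1021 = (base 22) 37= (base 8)111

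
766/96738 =383/48369 = 0.01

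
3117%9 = 3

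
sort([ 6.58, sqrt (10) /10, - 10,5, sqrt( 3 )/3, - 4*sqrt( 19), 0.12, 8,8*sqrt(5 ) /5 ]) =[ - 4 * sqrt( 19), - 10, 0.12,sqrt( 10 ) /10 , sqrt( 3)/3,8*sqrt(5)/5,5 , 6.58, 8]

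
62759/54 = 1162+11/54=1162.20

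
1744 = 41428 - 39684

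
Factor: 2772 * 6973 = 19329156 = 2^2*3^2 * 7^1*11^1* 19^1 * 367^1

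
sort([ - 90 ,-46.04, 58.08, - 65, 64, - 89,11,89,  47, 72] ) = [ - 90 ,-89,-65, - 46.04, 11,47,58.08,64,72, 89]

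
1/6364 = 1/6364 =0.00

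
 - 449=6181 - 6630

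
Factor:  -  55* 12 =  - 660= - 2^2*3^1*5^1*11^1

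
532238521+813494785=1345733306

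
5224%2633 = 2591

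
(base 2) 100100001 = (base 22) d3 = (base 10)289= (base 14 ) 169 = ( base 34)8h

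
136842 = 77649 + 59193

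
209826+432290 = 642116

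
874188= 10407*84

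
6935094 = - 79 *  (-87786 )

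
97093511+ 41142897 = 138236408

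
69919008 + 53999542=123918550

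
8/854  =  4/427 = 0.01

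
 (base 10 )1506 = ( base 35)181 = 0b10111100010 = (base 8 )2742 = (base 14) 798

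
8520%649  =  83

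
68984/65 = 68984/65 = 1061.29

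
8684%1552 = 924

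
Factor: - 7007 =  - 7^2*11^1*13^1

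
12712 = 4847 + 7865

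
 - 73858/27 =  - 73858/27 = - 2735.48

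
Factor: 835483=11^1*151^1 * 503^1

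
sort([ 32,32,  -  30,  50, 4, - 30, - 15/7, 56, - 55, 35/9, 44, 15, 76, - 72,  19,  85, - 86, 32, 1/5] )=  [ - 86, - 72  , - 55,- 30, - 30, - 15/7, 1/5, 35/9,4, 15 , 19,32,32,32, 44 , 50, 56,76, 85] 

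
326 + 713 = 1039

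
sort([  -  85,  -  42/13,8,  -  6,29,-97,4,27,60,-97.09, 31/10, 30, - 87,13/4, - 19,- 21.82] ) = [ - 97.09, - 97,  -  87,- 85, - 21.82, - 19, - 6,  -  42/13,31/10,13/4,4, 8,27,29,30, 60 ] 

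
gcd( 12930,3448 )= 862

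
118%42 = 34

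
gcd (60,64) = 4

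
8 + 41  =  49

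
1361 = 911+450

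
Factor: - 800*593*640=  - 303616000 = - 2^12 *5^3*593^1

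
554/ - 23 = - 554/23 = -  24.09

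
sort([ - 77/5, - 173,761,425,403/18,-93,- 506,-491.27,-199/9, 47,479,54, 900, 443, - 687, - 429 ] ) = [-687,  -  506, - 491.27, - 429,- 173,-93,-199/9, - 77/5 , 403/18, 47,54, 425, 443,479,761,900] 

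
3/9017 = 3/9017 =0.00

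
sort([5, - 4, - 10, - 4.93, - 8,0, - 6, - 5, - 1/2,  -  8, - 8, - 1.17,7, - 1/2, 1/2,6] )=[ - 10, - 8, - 8, - 8, - 6, - 5,- 4.93, - 4 ,-1.17 , - 1/2, - 1/2,  0, 1/2 , 5, 6,7]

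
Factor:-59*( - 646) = 38114 = 2^1 *17^1 * 19^1*59^1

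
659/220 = 659/220 = 3.00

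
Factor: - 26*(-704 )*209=3825536 = 2^7*11^2*13^1 * 19^1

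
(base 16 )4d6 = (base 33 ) 14H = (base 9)1625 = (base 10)1238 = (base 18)3EE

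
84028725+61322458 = 145351183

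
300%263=37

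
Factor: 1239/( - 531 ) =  - 7/3 = - 3^ (-1 )* 7^1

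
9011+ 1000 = 10011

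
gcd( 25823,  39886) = 49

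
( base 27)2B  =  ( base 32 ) 21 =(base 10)65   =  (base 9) 72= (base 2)1000001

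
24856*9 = 223704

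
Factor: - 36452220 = - 2^2*3^1*5^1*7^1*229^1*379^1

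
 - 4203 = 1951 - 6154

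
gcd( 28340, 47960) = 2180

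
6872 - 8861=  - 1989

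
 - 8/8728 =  - 1/1091 = - 0.00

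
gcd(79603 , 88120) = 1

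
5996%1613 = 1157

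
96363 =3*32121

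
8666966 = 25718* 337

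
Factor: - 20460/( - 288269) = 2^2*3^1*5^1*11^1*17^(-1)*547^( - 1)  =  660/9299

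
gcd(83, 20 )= 1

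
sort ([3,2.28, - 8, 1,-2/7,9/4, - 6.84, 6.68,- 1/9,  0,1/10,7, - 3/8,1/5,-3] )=[ - 8, - 6.84 , - 3,-3/8, - 2/7, - 1/9,0,1/10, 1/5,1,  9/4,2.28, 3 , 6.68,7 ] 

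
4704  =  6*784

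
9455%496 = 31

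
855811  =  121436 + 734375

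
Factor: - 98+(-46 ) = - 2^4*3^2 =- 144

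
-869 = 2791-3660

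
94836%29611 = 6003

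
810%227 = 129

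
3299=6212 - 2913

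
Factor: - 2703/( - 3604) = 2^( - 2 ) * 3^1 = 3/4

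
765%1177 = 765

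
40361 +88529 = 128890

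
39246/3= 13082 = 13082.00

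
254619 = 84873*3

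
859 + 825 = 1684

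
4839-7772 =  - 2933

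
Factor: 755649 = 3^4*19^1*491^1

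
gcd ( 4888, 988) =52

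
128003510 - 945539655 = - 817536145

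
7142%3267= 608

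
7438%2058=1264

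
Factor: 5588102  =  2^1*13^1*197^1 * 1091^1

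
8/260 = 2/65 = 0.03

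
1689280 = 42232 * 40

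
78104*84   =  6560736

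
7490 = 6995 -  - 495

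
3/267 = 1/89 = 0.01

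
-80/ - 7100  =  4/355=   0.01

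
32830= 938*35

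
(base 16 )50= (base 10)80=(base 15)55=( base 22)3e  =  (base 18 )48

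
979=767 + 212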